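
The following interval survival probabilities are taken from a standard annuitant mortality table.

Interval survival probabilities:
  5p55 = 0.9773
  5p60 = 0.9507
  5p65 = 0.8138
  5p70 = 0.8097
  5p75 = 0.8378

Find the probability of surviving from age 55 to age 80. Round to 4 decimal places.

Survival from 55 to 80 is the product of surviving each interval: 0.9773 × 0.9507 × 0.8138 × 0.8097 × 0.8378.
= 0.512925.

0.5129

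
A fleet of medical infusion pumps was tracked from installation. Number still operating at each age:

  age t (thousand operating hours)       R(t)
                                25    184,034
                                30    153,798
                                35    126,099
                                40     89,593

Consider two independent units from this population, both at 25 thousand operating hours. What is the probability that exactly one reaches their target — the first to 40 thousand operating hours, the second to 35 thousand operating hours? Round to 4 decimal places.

p₁ = R(40)/R(25) = 89,593/184,034 = 0.486829; p₂ = R(35)/R(25) = 126,099/184,034 = 0.685194.
P(exactly one) = p₁(1−p₂) + (1−p₁)p₂ = 0.153257 + 0.351622 = 0.504878.

0.5049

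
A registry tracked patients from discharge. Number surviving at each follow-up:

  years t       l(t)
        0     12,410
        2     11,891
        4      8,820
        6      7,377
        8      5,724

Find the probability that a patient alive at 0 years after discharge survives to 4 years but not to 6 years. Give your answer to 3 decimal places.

0.116

This is the probability of reaching 4 but not 6, conditional on being alive at 0: (l(4) − l(6)) / l(0).
= (8,820 − 7,377) / 12,410 = 1,443 / 12,410 = 0.116277.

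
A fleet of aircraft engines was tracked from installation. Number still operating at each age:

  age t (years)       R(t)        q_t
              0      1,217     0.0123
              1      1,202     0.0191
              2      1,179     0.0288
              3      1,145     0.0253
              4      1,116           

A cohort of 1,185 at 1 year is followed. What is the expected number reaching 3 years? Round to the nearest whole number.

1129

The relevant probability is 1,145/1,202 = 0.952579.
Expected number = 1,185 × 0.952579 = 1129.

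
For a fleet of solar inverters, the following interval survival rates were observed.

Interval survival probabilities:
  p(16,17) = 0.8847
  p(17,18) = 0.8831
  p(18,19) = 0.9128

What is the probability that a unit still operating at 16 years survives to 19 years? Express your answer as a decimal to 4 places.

0.7132

The overall survival probability is 0.8847 × 0.8831 × 0.9128.
= 0.713151.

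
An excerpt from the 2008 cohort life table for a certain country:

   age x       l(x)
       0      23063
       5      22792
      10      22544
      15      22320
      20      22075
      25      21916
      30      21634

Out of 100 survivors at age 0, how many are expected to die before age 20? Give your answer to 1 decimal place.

The relevant probability is 1 − 22075/23063 = 0.042839.
Expected number = 100 × 0.042839 = 4.3.

4.3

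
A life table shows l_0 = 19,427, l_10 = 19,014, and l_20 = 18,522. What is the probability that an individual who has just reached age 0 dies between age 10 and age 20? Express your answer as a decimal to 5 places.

This is the probability of reaching 10 but not 20, conditional on being alive at 0: (l_10 − l_20) / l_0.
= (19,014 − 18,522) / 19,427 = 492 / 19,427 = 0.025326.

0.02533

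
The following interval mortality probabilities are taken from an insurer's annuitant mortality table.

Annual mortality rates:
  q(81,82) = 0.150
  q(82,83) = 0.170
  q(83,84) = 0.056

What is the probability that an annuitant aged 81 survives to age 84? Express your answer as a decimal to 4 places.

0.6660

Chaining the interval survival probabilities: (1 − 0.150) × (1 − 0.170) × (1 − 0.056).
= 0.850 × 0.830 × 0.944 = 0.665992.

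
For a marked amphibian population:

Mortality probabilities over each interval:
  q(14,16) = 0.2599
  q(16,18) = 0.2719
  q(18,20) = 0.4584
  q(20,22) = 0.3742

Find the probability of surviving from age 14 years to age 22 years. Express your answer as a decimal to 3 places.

0.183

The overall survival probability is (1 − 0.2599) × (1 − 0.2719) × (1 − 0.4584) × (1 − 0.3742).
= 0.7401 × 0.7281 × 0.5416 × 0.6258 = 0.182640.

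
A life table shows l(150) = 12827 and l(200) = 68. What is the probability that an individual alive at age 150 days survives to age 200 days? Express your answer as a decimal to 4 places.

The conditional survival probability is l(200)/l(150) = 68/12827 = 0.005301.

0.0053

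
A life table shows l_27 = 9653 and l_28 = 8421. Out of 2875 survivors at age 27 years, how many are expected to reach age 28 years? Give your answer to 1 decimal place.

The relevant probability is 8421/9653 = 0.872371.
Expected number = 2875 × 0.872371 = 2508.1.

2508.1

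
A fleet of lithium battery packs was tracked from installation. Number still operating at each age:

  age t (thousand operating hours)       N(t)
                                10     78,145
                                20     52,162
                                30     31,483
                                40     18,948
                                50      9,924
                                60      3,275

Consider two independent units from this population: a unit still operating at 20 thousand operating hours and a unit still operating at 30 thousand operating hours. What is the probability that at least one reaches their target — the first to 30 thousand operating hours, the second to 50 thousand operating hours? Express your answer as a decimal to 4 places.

0.7285

p₁ = N(30)/N(20) = 31,483/52,162 = 0.603562; p₂ = N(50)/N(30) = 9,924/31,483 = 0.315218.
P(at least one) = 1 − (1−p₁)(1−p₂) = 1 − 0.396438 × 0.684782 = 0.728526.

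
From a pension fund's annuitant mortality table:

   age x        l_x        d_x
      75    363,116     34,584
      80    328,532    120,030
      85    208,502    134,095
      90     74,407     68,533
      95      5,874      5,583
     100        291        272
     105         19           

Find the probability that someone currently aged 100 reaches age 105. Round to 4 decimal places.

0.0653

The conditional survival probability is l_105/l_100 = 19/291 = 0.065292.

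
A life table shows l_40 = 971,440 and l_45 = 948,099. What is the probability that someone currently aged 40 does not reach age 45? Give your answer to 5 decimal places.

P(die before 45 | alive at 40) = 1 − l_45/l_40 = 1 − 948,099/971,440 = (23,341)/971,440 = 0.024027.

0.02403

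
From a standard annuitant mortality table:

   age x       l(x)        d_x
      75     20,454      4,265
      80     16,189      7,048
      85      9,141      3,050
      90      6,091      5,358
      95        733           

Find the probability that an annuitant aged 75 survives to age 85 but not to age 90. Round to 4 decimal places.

This is the probability of reaching 85 but not 90, conditional on being alive at 75: (l(85) − l(90)) / l(75).
= (9,141 − 6,091) / 20,454 = 3,050 / 20,454 = 0.149115.

0.1491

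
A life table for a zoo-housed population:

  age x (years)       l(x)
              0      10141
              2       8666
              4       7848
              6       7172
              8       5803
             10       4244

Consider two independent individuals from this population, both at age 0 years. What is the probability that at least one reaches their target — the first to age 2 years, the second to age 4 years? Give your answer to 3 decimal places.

p₁ = l(2)/l(0) = 8666/10141 = 0.854551; p₂ = l(4)/l(0) = 7848/10141 = 0.773888.
P(at least one) = 1 − (1−p₁)(1−p₂) = 1 − 0.145449 × 0.226112 = 0.967112.

0.967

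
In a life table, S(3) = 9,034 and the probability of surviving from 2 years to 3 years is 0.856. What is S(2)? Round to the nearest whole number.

S(2) = S(3) / p = 9,034 / 0.856 = 10554.

10554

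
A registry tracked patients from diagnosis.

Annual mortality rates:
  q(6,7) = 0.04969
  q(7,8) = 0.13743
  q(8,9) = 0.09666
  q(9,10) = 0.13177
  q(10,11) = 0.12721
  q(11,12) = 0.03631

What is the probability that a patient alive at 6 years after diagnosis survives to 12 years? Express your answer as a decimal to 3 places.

The overall survival probability is (1 − 0.04969) × (1 − 0.13743) × (1 − 0.09666) × (1 − 0.13177) × (1 − 0.12721) × (1 − 0.03631).
= 0.95031 × 0.86257 × 0.90334 × 0.86823 × 0.87279 × 0.96369 = 0.540745.

0.541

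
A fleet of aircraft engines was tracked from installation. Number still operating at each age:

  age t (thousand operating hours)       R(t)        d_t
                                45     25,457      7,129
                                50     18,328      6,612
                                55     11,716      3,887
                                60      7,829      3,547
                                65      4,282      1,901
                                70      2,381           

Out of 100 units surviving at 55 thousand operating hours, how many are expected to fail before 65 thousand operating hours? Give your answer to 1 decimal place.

63.5

The relevant probability is 1 − 4,282/11,716 = 0.634517.
Expected number = 100 × 0.634517 = 63.5.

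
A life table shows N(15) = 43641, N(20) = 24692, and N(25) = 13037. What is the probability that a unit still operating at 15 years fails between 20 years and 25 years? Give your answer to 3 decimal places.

This is the probability of reaching 20 but not 25, conditional on being operational at 15: (N(20) − N(25)) / N(15).
= (24692 − 13037) / 43641 = 11655 / 43641 = 0.267065.

0.267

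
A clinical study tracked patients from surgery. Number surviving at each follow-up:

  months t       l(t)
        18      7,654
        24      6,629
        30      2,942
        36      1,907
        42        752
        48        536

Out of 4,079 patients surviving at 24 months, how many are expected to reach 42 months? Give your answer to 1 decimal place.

462.7

The relevant probability is 752/6,629 = 0.113441.
Expected number = 4,079 × 0.113441 = 462.7.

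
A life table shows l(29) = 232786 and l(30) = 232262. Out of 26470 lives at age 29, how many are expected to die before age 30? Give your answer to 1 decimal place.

59.6

The relevant probability is 1 − 232262/232786 = 0.002251.
Expected number = 26470 × 0.002251 = 59.6.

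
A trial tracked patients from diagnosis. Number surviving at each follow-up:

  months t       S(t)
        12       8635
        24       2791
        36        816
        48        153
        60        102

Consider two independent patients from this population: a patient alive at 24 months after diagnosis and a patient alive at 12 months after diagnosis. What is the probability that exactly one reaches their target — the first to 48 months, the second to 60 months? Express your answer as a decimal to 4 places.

p₁ = S(48)/S(24) = 153/2791 = 0.054819; p₂ = S(60)/S(12) = 102/8635 = 0.011812.
P(exactly one) = p₁(1−p₂) + (1−p₁)p₂ = 0.054171 + 0.011164 = 0.065336.

0.0653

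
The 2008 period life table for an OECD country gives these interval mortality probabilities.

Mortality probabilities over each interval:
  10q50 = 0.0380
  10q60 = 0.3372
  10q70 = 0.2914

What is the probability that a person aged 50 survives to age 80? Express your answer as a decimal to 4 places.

The overall survival probability is (1 − 0.0380) × (1 − 0.3372) × (1 − 0.2914).
= 0.9620 × 0.6628 × 0.7086 = 0.451813.

0.4518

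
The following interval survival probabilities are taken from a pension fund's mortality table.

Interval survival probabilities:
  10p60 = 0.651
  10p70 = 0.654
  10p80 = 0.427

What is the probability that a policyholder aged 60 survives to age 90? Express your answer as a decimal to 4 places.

0.1818

30p60 = 0.651 × 0.654 × 0.427.
= 0.181797.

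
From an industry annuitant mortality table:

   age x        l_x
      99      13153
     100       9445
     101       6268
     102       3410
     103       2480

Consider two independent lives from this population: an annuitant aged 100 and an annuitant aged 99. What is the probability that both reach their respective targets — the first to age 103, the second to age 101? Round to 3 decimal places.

p₁ = l_103/l_100 = 2480/9445 = 0.262573; p₂ = l_101/l_99 = 6268/13153 = 0.476545.
P(both) = p₁ × p₂ = 0.262573 × 0.476545 = 0.125128.

0.125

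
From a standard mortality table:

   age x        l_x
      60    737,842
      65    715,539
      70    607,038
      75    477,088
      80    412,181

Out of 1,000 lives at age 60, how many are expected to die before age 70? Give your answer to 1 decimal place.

The relevant probability is 1 − 607,038/737,842 = 0.177279.
Expected number = 1,000 × 0.177279 = 177.3.

177.3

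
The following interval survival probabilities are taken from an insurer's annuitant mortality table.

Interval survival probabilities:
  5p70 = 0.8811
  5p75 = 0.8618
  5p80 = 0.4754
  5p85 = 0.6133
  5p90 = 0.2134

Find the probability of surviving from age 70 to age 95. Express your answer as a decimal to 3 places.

Survival from 70 to 95 is the product of surviving each interval: 0.8811 × 0.8618 × 0.4754 × 0.6133 × 0.2134.
= 0.047245.

0.047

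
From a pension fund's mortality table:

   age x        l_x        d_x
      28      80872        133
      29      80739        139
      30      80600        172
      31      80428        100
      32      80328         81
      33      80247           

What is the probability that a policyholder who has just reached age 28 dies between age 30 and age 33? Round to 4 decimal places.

0.0044

This is the probability of reaching 30 but not 33, conditional on being alive at 28: (l_30 − l_33) / l_28.
= (80600 − 80247) / 80872 = 353 / 80872 = 0.004365.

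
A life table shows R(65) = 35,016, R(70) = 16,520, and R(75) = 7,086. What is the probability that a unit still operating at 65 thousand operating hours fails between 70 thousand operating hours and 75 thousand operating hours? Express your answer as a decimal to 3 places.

This is the probability of reaching 70 but not 75, conditional on being operational at 65: (R(70) − R(75)) / R(65).
= (16,520 − 7,086) / 35,016 = 9,434 / 35,016 = 0.269420.

0.269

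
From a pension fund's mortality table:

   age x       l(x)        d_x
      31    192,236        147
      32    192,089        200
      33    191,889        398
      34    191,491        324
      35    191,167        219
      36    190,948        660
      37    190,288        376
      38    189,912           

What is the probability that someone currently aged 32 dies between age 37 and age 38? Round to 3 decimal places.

0.002

This is the probability of reaching 37 but not 38, conditional on being alive at 32: (l(37) − l(38)) / l(32).
= (190,288 − 189,912) / 192,089 = 376 / 192,089 = 0.001957.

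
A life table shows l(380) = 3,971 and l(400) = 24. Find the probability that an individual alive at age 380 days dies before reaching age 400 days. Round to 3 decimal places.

P(die before 400 | alive at 380) = 1 − l(400)/l(380) = 1 − 24/3,971 = (3,947)/3,971 = 0.993956.

0.994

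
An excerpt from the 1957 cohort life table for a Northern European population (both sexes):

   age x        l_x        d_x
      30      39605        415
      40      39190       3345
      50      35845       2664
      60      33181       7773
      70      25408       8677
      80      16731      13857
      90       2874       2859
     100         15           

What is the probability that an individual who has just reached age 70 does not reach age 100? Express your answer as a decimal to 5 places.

P(die before 100 | alive at 70) = 1 − l_100/l_70 = 1 − 15/25408 = (25393)/25408 = 0.999410.

0.99941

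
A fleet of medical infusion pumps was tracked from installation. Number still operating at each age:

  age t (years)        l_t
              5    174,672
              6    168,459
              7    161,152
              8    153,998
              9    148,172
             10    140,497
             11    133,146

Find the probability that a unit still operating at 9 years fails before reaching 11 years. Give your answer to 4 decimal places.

0.1014

P(fail before 11 | operational at 9) = 1 − l_11/l_9 = 1 − 133,146/148,172 = (15,026)/148,172 = 0.101409.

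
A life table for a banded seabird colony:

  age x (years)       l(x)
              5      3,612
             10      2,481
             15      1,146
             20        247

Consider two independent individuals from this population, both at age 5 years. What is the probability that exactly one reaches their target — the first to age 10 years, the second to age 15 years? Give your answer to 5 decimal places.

0.56829

p₁ = l(10)/l(5) = 2,481/3,612 = 0.686877; p₂ = l(15)/l(5) = 1,146/3,612 = 0.317276.
P(exactly one) = p₁(1−p₂) + (1−p₁)p₂ = 0.468947 + 0.099346 = 0.568294.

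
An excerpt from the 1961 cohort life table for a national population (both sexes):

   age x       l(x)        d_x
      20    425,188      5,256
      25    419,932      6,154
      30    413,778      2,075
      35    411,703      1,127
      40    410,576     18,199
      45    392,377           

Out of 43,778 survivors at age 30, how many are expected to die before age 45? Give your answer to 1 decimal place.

The relevant probability is 1 − 392,377/413,778 = 0.051721.
Expected number = 43,778 × 0.051721 = 2264.2.

2264.2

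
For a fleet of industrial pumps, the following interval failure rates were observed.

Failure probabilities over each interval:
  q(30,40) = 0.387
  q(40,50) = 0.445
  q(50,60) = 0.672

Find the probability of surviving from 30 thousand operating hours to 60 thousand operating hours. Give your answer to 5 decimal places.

Chaining the interval survival probabilities: (1 − 0.387) × (1 − 0.445) × (1 − 0.672).
= 0.613 × 0.555 × 0.328 = 0.111591.

0.11159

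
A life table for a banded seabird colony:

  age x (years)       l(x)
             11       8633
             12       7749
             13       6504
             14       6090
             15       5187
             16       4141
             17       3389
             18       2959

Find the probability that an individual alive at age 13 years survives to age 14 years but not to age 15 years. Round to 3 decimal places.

0.139

This is the probability of reaching 14 but not 15, conditional on being alive at 13: (l(14) − l(15)) / l(13).
= (6090 − 5187) / 6504 = 903 / 6504 = 0.138838.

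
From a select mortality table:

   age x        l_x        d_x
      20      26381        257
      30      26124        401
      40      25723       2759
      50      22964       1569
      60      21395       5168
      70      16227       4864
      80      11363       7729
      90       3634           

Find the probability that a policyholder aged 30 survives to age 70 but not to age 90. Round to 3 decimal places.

This is the probability of reaching 70 but not 90, conditional on being alive at 30: (l_70 − l_90) / l_30.
= (16227 − 3634) / 26124 = 12593 / 26124 = 0.482047.

0.482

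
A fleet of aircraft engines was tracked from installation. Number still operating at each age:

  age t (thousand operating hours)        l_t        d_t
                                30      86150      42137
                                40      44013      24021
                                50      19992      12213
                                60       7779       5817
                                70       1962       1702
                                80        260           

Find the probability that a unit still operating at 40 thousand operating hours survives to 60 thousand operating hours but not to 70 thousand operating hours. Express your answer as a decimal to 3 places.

This is the probability of reaching 60 but not 70, conditional on being operational at 40: (l_60 − l_70) / l_40.
= (7779 − 1962) / 44013 = 5817 / 44013 = 0.132165.

0.132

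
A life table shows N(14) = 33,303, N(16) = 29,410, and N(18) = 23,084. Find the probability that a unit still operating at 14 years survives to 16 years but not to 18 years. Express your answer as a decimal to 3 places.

This is the probability of reaching 16 but not 18, conditional on being operational at 14: (N(16) − N(18)) / N(14).
= (29,410 − 23,084) / 33,303 = 6,326 / 33,303 = 0.189953.

0.190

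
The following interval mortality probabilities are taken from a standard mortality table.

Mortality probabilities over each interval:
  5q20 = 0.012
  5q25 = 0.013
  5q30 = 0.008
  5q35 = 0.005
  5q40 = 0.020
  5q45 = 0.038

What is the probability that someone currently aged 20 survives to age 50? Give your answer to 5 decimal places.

Survival from 20 to 50 is the product of surviving each interval: (1 − 0.012) × (1 − 0.013) × (1 − 0.008) × (1 − 0.005) × (1 − 0.020) × (1 − 0.038).
= 0.988 × 0.987 × 0.992 × 0.995 × 0.980 × 0.962 = 0.907423.

0.90742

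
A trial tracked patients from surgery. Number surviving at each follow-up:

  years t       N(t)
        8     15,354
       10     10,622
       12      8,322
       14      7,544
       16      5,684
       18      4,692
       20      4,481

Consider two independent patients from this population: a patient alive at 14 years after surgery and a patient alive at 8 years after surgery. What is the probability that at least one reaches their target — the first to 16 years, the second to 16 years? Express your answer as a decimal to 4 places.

0.8447

p₁ = N(16)/N(14) = 5,684/7,544 = 0.753446; p₂ = N(16)/N(8) = 5,684/15,354 = 0.370197.
P(at least one) = 1 − (1−p₁)(1−p₂) = 1 − 0.246554 × 0.629803 = 0.844720.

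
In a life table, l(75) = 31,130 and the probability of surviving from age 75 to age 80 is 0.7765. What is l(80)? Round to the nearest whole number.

l(80) = l(75) × p = 31,130 × 0.7765 = 24172.

24172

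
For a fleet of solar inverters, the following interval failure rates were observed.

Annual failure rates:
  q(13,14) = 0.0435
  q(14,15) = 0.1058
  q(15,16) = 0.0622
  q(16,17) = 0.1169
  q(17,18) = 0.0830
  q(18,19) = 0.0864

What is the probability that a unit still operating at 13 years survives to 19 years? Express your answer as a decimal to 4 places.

0.5934

Survival from 13 to 19 is the product of surviving each interval: (1 − 0.0435) × (1 − 0.1058) × (1 − 0.0622) × (1 − 0.1169) × (1 − 0.0830) × (1 − 0.0864).
= 0.9565 × 0.8942 × 0.9378 × 0.8831 × 0.9170 × 0.9136 = 0.593424.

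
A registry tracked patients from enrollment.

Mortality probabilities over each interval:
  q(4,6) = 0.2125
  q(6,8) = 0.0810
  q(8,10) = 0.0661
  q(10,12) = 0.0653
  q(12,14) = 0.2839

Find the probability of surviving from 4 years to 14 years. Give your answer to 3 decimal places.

0.452

Survival from 4 to 14 is the product of surviving each interval: (1 − 0.2125) × (1 − 0.0810) × (1 − 0.0661) × (1 − 0.0653) × (1 − 0.2839).
= 0.7875 × 0.9190 × 0.9339 × 0.9347 × 0.7161 = 0.452389.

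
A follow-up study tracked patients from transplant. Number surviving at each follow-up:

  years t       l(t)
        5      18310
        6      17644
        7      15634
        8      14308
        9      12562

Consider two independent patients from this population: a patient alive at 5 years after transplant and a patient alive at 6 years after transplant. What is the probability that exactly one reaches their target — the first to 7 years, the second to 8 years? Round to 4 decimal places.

0.2800

p₁ = l(7)/l(5) = 15634/18310 = 0.853850; p₂ = l(8)/l(6) = 14308/17644 = 0.810927.
P(exactly one) = p₁(1−p₂) + (1−p₁)p₂ = 0.161440 + 0.118517 = 0.279957.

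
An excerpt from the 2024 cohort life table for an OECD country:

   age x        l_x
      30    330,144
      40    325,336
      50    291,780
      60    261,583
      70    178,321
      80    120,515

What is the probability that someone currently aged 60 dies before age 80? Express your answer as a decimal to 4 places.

P(die before 80 | alive at 60) = 1 − l_80/l_60 = 1 − 120,515/261,583 = (141,068)/261,583 = 0.539286.

0.5393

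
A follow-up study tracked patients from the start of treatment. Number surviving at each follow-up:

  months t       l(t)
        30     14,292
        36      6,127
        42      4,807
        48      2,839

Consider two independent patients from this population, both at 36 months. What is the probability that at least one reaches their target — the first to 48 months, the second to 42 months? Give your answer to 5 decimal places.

p₁ = l(48)/l(36) = 2,839/6,127 = 0.463359; p₂ = l(42)/l(36) = 4,807/6,127 = 0.784560.
P(at least one) = 1 − (1−p₁)(1−p₂) = 1 − 0.536641 × 0.215440 = 0.884386.

0.88439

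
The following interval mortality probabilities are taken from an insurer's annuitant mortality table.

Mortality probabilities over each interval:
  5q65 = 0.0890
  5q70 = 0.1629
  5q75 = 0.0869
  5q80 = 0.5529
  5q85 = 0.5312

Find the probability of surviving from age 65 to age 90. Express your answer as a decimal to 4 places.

25p65 = (1 − 0.0890) × (1 − 0.1629) × (1 − 0.0869) × (1 − 0.5529) × (1 − 0.5312).
= 0.9110 × 0.8371 × 0.9131 × 0.4471 × 0.4688 = 0.145951.

0.1460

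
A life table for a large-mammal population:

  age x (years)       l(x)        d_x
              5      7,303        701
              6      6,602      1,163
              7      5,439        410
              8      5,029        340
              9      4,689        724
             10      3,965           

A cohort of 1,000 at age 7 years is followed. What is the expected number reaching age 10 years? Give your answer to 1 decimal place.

The relevant probability is 3,965/5,439 = 0.728994.
Expected number = 1,000 × 0.728994 = 729.0.

729.0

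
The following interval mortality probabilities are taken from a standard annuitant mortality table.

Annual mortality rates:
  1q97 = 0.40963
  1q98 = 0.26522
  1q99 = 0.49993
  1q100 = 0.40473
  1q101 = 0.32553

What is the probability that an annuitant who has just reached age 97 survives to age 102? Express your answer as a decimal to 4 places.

The overall survival probability is (1 − 0.40963) × (1 − 0.26522) × (1 − 0.49993) × (1 − 0.40473) × (1 − 0.32553).
= 0.59037 × 0.73478 × 0.50007 × 0.59527 × 0.67447 = 0.087094.

0.0871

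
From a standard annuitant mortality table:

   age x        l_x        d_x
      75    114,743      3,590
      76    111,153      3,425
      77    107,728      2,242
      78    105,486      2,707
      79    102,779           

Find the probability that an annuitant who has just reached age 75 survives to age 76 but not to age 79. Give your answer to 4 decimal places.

0.0730

We want 1|3q75 = (l_76 − l_79)/l_75.
This is the probability of reaching 76 but not 79, conditional on being alive at 75: (l_76 − l_79) / l_75.
= (111,153 − 102,779) / 114,743 = 8,374 / 114,743 = 0.072980.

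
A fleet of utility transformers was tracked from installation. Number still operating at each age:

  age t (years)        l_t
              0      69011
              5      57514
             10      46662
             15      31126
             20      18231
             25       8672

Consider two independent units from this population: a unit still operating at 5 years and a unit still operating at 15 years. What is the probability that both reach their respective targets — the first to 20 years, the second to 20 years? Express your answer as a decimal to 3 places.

p₁ = l_20/l_5 = 18231/57514 = 0.316984; p₂ = l_20/l_15 = 18231/31126 = 0.585716.
P(both) = p₁ × p₂ = 0.316984 × 0.585716 = 0.185663.

0.186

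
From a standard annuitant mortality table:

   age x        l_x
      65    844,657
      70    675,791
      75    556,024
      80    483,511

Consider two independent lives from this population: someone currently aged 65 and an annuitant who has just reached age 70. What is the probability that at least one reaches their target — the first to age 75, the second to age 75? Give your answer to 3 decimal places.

0.939

p₁ = l_75/l_65 = 556,024/844,657 = 0.658284; p₂ = l_75/l_70 = 556,024/675,791 = 0.822775.
P(at least one) = 1 − (1−p₁)(1−p₂) = 1 − 0.341716 × 0.177225 = 0.939439.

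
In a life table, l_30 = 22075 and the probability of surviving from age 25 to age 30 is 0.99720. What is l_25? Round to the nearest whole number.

l_25 = l_30 / p = 22075 / 0.99720 = 22137.

22137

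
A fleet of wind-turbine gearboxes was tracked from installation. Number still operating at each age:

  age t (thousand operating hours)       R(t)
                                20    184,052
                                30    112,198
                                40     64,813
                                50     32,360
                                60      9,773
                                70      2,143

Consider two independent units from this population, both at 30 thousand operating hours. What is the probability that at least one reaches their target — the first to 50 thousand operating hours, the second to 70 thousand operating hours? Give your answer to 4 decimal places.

p₁ = R(50)/R(30) = 32,360/112,198 = 0.288419; p₂ = R(70)/R(30) = 2,143/112,198 = 0.019100.
P(at least one) = 1 − (1−p₁)(1−p₂) = 1 − 0.711581 × 0.980900 = 0.302010.

0.3020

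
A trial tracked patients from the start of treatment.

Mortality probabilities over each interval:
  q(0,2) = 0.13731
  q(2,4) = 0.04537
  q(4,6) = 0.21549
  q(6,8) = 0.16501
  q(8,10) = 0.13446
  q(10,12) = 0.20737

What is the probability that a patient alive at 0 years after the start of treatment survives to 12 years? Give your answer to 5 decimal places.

0.37011

P(survive 0→12) = (1 − 0.13731) × (1 − 0.04537) × (1 − 0.21549) × (1 − 0.16501) × (1 − 0.13446) × (1 − 0.20737).
= 0.86269 × 0.95463 × 0.78451 × 0.83499 × 0.86554 × 0.79263 = 0.370107.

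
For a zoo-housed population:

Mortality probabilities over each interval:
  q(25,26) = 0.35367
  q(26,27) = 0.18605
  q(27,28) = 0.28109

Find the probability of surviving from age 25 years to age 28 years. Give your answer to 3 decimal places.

0.378

The overall survival probability is (1 − 0.35367) × (1 − 0.18605) × (1 − 0.28109).
= 0.64633 × 0.81395 × 0.71891 = 0.378204.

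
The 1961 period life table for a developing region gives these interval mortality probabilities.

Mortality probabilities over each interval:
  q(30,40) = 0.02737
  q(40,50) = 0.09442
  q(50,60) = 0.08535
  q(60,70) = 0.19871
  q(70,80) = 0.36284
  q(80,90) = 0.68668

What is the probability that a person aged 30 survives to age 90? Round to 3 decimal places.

The overall survival probability is (1 − 0.02737) × (1 − 0.09442) × (1 − 0.08535) × (1 − 0.19871) × (1 − 0.36284) × (1 − 0.68668).
= 0.97263 × 0.90558 × 0.91465 × 0.80129 × 0.63716 × 0.31332 = 0.128871.

0.129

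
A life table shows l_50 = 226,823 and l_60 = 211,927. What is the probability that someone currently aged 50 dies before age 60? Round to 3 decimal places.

0.066

P(die before 60 | alive at 50) = 1 − l_60/l_50 = 1 − 211,927/226,823 = (14,896)/226,823 = 0.065672.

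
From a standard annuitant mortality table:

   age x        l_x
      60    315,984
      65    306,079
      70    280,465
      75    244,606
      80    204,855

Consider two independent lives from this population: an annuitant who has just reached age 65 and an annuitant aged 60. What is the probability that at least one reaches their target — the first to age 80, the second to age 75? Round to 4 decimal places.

0.9253

p₁ = l_80/l_65 = 204,855/306,079 = 0.669288; p₂ = l_75/l_60 = 244,606/315,984 = 0.774109.
P(at least one) = 1 − (1−p₁)(1−p₂) = 1 − 0.330712 × 0.225891 = 0.925295.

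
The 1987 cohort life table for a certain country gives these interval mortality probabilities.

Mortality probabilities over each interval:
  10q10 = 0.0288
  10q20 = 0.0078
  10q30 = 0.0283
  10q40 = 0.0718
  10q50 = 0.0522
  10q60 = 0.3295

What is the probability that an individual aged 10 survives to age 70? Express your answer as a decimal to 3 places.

0.552

Chaining the interval survival probabilities: (1 − 0.0288) × (1 − 0.0078) × (1 − 0.0283) × (1 − 0.0718) × (1 − 0.0522) × (1 − 0.3295).
= 0.9712 × 0.9922 × 0.9717 × 0.9282 × 0.9478 × 0.6705 = 0.552328.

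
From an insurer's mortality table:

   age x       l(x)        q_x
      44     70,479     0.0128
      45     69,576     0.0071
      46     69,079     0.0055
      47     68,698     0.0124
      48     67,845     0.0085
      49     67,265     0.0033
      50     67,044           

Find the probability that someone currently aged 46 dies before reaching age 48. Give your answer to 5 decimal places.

P(die before 48 | alive at 46) = 1 − l(48)/l(46) = 1 − 67,845/69,079 = (1,234)/69,079 = 0.017864.

0.01786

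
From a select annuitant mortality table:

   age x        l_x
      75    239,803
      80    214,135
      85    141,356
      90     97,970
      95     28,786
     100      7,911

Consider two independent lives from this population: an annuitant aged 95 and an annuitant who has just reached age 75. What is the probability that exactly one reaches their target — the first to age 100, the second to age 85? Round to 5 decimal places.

0.54029

p₁ = l_100/l_95 = 7,911/28,786 = 0.274821; p₂ = l_85/l_75 = 141,356/239,803 = 0.589467.
P(exactly one) = p₁(1−p₂) + (1−p₁)p₂ = 0.112823 + 0.427469 = 0.540292.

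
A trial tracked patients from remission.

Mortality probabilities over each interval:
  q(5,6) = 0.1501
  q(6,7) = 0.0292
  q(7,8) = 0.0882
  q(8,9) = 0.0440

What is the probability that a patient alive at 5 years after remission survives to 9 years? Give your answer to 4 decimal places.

0.7192

P(survive 5→9) = (1 − 0.1501) × (1 − 0.0292) × (1 − 0.0882) × (1 − 0.0440).
= 0.8499 × 0.9708 × 0.9118 × 0.9560 = 0.719209.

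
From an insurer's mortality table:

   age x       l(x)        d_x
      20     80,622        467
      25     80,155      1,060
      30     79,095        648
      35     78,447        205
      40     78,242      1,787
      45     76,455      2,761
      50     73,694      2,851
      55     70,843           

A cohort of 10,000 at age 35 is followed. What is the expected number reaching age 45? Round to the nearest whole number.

9746

The relevant probability is 76,455/78,447 = 0.974607.
Expected number = 10,000 × 0.974607 = 9746.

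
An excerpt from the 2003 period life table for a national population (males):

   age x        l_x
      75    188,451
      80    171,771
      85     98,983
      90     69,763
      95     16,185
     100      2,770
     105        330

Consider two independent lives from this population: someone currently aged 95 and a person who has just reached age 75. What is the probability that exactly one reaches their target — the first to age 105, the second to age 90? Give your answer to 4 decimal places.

0.3755

p₁ = l_105/l_95 = 330/16,185 = 0.020389; p₂ = l_90/l_75 = 69,763/188,451 = 0.370192.
P(exactly one) = p₁(1−p₂) + (1−p₁)p₂ = 0.012841 + 0.362644 = 0.375485.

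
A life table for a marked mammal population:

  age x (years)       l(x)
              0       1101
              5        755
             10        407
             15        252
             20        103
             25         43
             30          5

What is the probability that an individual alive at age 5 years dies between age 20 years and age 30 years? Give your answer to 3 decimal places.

This is the probability of reaching 20 but not 30, conditional on being alive at 5: (l(20) − l(30)) / l(5).
= (103 − 5) / 755 = 98 / 755 = 0.129801.

0.130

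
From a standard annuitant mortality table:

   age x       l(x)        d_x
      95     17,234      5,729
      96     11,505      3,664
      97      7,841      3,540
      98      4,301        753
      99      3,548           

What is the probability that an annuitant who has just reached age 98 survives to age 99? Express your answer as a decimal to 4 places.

The conditional survival probability is l(99)/l(98) = 3,548/4,301 = 0.824924.

0.8249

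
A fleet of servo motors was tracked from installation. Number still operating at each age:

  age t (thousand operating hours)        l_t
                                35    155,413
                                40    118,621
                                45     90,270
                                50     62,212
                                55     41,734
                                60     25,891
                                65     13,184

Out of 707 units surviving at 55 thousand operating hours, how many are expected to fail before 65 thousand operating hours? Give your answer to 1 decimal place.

The relevant probability is 1 − 13,184/41,734 = 0.684095.
Expected number = 707 × 0.684095 = 483.7.

483.7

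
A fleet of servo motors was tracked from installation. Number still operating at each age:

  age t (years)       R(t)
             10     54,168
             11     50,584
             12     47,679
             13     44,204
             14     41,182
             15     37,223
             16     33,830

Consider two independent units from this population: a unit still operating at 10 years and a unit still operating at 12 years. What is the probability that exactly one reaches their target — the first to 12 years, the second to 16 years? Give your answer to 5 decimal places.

p₁ = R(12)/R(10) = 47,679/54,168 = 0.880206; p₂ = R(16)/R(12) = 33,830/47,679 = 0.709537.
P(exactly one) = p₁(1−p₂) + (1−p₁)p₂ = 0.255667 + 0.084998 = 0.340666.

0.34067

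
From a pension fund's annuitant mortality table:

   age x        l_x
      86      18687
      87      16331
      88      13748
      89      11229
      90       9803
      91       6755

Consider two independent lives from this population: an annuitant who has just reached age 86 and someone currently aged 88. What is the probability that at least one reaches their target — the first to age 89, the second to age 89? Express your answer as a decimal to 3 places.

0.927

p₁ = l_89/l_86 = 11229/18687 = 0.600899; p₂ = l_89/l_88 = 11229/13748 = 0.816773.
P(at least one) = 1 − (1−p₁)(1−p₂) = 1 − 0.399101 × 0.183227 = 0.926874.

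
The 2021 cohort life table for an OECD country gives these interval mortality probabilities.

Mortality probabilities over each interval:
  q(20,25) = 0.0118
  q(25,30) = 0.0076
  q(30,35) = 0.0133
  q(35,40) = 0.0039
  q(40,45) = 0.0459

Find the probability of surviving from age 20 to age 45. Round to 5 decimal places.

0.91963

P(survive 20→45) = (1 − 0.0118) × (1 − 0.0076) × (1 − 0.0133) × (1 − 0.0039) × (1 − 0.0459).
= 0.9882 × 0.9924 × 0.9867 × 0.9961 × 0.9541 = 0.919631.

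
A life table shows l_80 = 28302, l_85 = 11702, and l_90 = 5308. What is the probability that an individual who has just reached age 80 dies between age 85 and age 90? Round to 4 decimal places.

This is the probability of reaching 85 but not 90, conditional on being alive at 80: (l_85 − l_90) / l_80.
= (11702 − 5308) / 28302 = 6394 / 28302 = 0.225920.

0.2259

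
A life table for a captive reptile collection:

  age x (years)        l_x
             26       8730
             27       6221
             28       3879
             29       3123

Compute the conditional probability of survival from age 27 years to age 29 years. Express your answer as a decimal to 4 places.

The conditional survival probability is l_29/l_27 = 3123/6221 = 0.502009.

0.5020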